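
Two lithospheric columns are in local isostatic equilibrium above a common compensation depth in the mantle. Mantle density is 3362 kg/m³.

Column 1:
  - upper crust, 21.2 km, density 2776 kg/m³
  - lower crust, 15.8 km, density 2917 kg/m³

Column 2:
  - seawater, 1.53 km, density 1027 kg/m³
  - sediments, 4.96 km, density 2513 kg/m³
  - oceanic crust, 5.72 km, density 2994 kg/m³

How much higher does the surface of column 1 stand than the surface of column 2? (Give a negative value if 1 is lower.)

For any compensation level in the mantle, the mantle terms cancel and isostasy reduces to e = (Σt_1 − Σt_2) − (Σ(ρt)_1 − Σ(ρt)_2) / ρ_m.
Σt_1 = 37 km; Σt_2 = 12.21 km; Σ(ρt)_1 = 104939.8; Σ(ρt)_2 = 31161.47 (in km·kg/m³).
e = (37 − 12.21) − (104939.8 − 31161.47) / 3362 = 2.85 km.

2.85 km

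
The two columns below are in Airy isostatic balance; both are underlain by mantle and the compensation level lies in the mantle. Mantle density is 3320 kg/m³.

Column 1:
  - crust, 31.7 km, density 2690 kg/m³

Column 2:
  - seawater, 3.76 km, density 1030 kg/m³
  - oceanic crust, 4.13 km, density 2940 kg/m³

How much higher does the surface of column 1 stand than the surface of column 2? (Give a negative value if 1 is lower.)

2.95 km

For any compensation level in the mantle, the mantle terms cancel and isostasy reduces to e = (Σt_1 − Σt_2) − (Σ(ρt)_1 − Σ(ρt)_2) / ρ_m.
Σt_1 = 31.7 km; Σt_2 = 7.89 km; Σ(ρt)_1 = 85273; Σ(ρt)_2 = 16015 (in km·kg/m³).
e = (31.7 − 7.89) − (85273 − 16015) / 3320 = 2.95 km.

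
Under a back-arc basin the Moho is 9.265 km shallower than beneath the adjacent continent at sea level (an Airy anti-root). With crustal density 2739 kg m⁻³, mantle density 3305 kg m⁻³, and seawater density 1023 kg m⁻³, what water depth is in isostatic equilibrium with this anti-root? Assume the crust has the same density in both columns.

Replacing a thickness d of crust by seawater at the top must be balanced by replacing crust with mantle at the base: d (ρ_c − ρ_w) = a (ρ_m − ρ_c).
d = a (ρ_m − ρ_c)/(ρ_c − ρ_w) = 9.265 km × 566/1716 = 3.06 km.

3.06 km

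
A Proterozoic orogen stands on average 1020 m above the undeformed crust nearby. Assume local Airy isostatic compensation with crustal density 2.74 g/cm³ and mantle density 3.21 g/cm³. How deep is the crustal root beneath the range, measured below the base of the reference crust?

In Airy isostatic equilibrium: the weight of the topography is balanced by the buoyancy of the root, ρ_c h = (ρ_m − ρ_c) r.
r = h · ρ_c / (ρ_m − ρ_c) = 1020 m × 2.74 / (3.21 − 2.74) = 5950 m.

5950 m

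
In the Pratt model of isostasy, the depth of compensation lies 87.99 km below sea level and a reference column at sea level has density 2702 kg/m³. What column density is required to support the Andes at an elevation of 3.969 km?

2590 kg/m³

Pratt balance: ρ_ref D = ρ (D + h).
ρ = ρ_ref D/(D + h) = 2702 × 87.99 km/(87.99 km + 3.969 km) = 2590 kg/m³.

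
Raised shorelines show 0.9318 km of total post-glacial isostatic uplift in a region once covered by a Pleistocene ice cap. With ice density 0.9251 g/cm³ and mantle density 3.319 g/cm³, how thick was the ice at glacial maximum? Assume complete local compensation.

u = t ρ_ice/ρ_m → t = u ρ_m/ρ_ice = 0.9318 km × 3.319/0.9251 = 3.34 km.

3.34 km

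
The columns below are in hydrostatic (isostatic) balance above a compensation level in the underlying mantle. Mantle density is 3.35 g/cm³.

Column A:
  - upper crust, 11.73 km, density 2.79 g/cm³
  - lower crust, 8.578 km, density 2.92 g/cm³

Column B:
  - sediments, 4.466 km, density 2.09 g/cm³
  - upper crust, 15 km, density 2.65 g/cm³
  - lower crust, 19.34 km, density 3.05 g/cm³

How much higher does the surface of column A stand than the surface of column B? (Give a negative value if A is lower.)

For any compensation level in the mantle, the mantle terms cancel and isostasy reduces to e = (Σt_A − Σt_B) − (Σ(ρt)_A − Σ(ρt)_B) / ρ_m.
Σt_A = 20.308 km; Σt_B = 38.806 km; Σ(ρt)_A = 57.77446; Σ(ρt)_B = 108.07094 (in km·g/cm³).
e = (20.308 − 38.806) − (57.77446 − 108.07094) / 3.35 = −3.48 km.

−3.48 km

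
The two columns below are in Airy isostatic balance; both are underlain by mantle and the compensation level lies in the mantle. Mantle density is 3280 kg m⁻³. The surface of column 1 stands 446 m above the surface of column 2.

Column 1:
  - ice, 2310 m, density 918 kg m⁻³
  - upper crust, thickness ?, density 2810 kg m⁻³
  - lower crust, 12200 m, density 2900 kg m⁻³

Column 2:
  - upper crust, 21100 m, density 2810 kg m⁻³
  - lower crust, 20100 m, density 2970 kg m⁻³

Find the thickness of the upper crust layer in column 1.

Take the compensation level at the base of the deeper column (depth z_c below the surface of column 1) and equate Σ ρ_i t_i down to z_c; mantle fills any gap and the z_c terms cancel.
Column 1: 2310×918 + x×2810 + 12200×2900 + (z_c − 14510 − x)×3280
Column 2: 446×0 + 21100×2810 + 20100×2970 + (z_c − 446 − 41200)×3280
The z_c×3280 term appears on both sides and cancels. Collect the known terms of each column as K = Σ(ρt)_known − 3280 × (depth of known layers): K_1 = 37500580 − 3280×14510 = −10092220; K_2 = 118988000 − 3280×(446 + 41200) = −17610880.
Balance: K_1 − x×(3280 − 2810) = K_2, so x = (K_1 − K_2)/(3280 − 2810) = 7518660/470 = 16000 m.

16000 m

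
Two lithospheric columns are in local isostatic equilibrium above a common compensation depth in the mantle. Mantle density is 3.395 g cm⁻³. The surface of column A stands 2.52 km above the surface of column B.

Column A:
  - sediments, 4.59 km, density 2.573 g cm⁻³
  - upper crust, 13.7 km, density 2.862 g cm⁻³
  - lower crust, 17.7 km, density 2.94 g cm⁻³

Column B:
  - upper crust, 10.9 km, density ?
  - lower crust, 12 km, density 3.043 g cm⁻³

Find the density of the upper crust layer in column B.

2.81 g cm⁻³

Take the compensation level at the base of the deeper column (depth z_c below the surface of column A) and equate Σ ρ_i t_i down to z_c; mantle fills any gap and the z_c terms cancel.
Column A: 4.59×2.573 + 13.7×2.862 + 17.7×2.94 + (z_c − 35.99)×3.395
Column B: 2.52×0 + 10.9×ρ + 12×3.043 + (z_c − 2.52 − 22.9)×3.395
The z_c×3.395 term appears on both sides and cancels. Collect the known terms of each column as K = Σ(ρt)_known − 3.395 × (depth of known layers): K_A = 103.05747 − 3.395×35.99 = −19.12858; K_B = 36.516 − 3.395×(2.52 + 22.9) = −49.7849.
Balance: K_A = K_B + 10.9×ρ, so ρ = (K_A − K_B)/10.9 = 30.6563/10.9 = 2.81 g cm⁻³.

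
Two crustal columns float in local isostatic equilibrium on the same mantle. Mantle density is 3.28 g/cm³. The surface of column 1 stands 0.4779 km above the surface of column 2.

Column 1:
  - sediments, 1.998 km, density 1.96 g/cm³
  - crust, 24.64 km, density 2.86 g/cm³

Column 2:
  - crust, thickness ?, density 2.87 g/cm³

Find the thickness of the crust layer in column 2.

27.9 km

Take the compensation level at the base of the deeper column (depth z_c below the surface of column 1) and equate Σ ρ_i t_i down to z_c; mantle fills any gap and the z_c terms cancel.
Column 1: 1.998×1.96 + 24.64×2.86 + (z_c − 26.638)×3.28
Column 2: 0.4779×0 + x×2.87 + (z_c − 0.4779 − 0 − x)×3.28
The z_c×3.28 term appears on both sides and cancels. Collect the known terms of each column as K = Σ(ρt)_known − 3.28 × (depth of known layers): K_1 = 74.38648 − 3.28×26.638 = −12.98616; K_2 = 0 − 3.28×(0.4779 + 0) = −1.567512.
Balance: K_1 = K_2 − x×(3.28 − 2.87), so x = (K_2 − K_1)/(3.28 − 2.87) = 11.4186/0.41 = 27.9 km.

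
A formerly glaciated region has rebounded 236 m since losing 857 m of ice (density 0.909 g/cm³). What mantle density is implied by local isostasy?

3.3 g/cm³

ρ_m = ρ_ice t / u = 0.909 × 857 m/236 m = 3.3 g/cm³.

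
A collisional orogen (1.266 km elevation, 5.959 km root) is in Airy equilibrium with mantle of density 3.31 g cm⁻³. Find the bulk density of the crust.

2.73 g cm⁻³

ρ_c h = (ρ_m − ρ_c) r → ρ_c (h + r) = ρ_m r → ρ_c = ρ_m r / (h + r).
ρ_c = 3.31 × 5.959 km / (1.266 km + 5.959 km) = 2.73 g cm⁻³.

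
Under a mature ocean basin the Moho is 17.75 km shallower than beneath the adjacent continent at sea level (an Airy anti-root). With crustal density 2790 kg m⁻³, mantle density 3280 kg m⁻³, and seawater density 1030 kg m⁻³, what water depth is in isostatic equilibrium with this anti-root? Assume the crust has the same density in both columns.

4.94 km

Replacing a thickness d of crust by seawater at the top must be balanced by replacing crust with mantle at the base: d (ρ_c − ρ_w) = a (ρ_m − ρ_c).
d = a (ρ_m − ρ_c)/(ρ_c − ρ_w) = 17.75 km × 490/1760 = 4.94 km.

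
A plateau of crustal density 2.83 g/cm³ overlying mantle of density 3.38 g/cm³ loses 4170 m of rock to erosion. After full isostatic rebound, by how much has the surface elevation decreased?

679 m

Rebound u = e ρ_c/ρ_m = 4170 m × 2.83/3.38 = 3491 m.
Net surface drop = e − u = 4170 m − 3491 m = e (ρ_m − ρ_c)/ρ_m = 679 m.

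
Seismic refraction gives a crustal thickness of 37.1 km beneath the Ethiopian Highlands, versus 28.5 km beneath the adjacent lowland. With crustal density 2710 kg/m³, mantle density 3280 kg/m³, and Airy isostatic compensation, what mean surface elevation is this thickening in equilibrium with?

1.49 km

Excess crust Δ = 37.1 km − 28.5 km = 8.6 km, split between elevation h and root r with h + r = Δ.
Airy balance ρ_c h = (ρ_m − ρ_c) r gives r = h ρ_c/(ρ_m − ρ_c), so h (1 + ρ_c/(ρ_m − ρ_c)) = Δ, i.e. h = Δ (ρ_m − ρ_c)/ρ_m.
h = 8.6 km × 570/3280 = 1.49 km.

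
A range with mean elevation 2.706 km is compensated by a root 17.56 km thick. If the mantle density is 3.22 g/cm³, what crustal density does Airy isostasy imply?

ρ_c h = (ρ_m − ρ_c) r → ρ_c (h + r) = ρ_m r → ρ_c = ρ_m r / (h + r).
ρ_c = 3.22 × 17.56 km / (2.706 km + 17.56 km) = 2.79 g/cm³.

2.79 g/cm³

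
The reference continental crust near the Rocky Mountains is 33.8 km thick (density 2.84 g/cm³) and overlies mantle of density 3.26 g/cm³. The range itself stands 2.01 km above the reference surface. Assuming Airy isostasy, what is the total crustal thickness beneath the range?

49.4 km

Root depth r = h ρ_c / (ρ_m − ρ_c) = 2.01 km × 2.84 / 0.42 = 13.59 km.
Total thickness = T + h + r = 33.8 km + 2.01 km + 13.59 km = 49.4 km.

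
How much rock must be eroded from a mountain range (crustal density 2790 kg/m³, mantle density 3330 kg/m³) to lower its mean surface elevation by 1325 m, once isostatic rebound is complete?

8170 m

Net drop Δ = e − u = e − e ρ_c/ρ_m = e (ρ_m − ρ_c)/ρ_m.
e = Δ ρ_m/(ρ_m − ρ_c) = 1325 m × 3330/540 = 8170 m.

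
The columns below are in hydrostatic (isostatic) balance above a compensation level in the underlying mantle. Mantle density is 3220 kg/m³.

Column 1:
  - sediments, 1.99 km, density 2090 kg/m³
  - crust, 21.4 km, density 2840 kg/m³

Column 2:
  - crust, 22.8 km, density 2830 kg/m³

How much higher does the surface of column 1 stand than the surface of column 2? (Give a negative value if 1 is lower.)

For any compensation level in the mantle, the mantle terms cancel and isostasy reduces to e = (Σt_1 − Σt_2) − (Σ(ρt)_1 − Σ(ρt)_2) / ρ_m.
Σt_1 = 23.39 km; Σt_2 = 22.8 km; Σ(ρt)_1 = 64935.1; Σ(ρt)_2 = 64524 (in km·kg/m³).
e = (23.39 − 22.8) − (64935.1 − 64524) / 3220 = 0.462 km.

0.462 km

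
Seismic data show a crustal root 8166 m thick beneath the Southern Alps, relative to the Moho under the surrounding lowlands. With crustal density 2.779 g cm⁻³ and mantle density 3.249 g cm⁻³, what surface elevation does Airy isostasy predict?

1380 m

For local isostatic compensation: ρ_c h = (ρ_m − ρ_c) r.
h = r (ρ_m − ρ_c) / ρ_c = 8166 m × (3.249 − 2.779) / 2.779 = 1380 m.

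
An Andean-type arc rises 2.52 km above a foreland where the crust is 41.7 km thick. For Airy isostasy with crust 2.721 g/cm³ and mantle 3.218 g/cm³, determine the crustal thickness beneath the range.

Root depth r = h ρ_c / (ρ_m − ρ_c) = 2.52 km × 2.721 / 0.497 = 13.8 km.
Total thickness = T + h + r = 41.7 km + 2.52 km + 13.8 km = 58 km.

58 km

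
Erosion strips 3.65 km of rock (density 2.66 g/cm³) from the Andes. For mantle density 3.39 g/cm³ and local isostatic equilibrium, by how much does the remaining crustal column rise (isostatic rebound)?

Unloading: uplift u = e ρ_c/ρ_m = 3.65 km × 2.66/3.39 = 2.86 km.

2.86 km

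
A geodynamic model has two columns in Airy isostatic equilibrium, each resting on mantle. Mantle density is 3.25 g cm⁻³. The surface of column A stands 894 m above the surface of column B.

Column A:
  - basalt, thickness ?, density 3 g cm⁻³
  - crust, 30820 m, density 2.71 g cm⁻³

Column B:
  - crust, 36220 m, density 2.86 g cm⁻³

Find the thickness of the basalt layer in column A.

1550 m

Take the compensation level at the base of the deeper column (depth z_c below the surface of column A) and equate Σ ρ_i t_i down to z_c; mantle fills any gap and the z_c terms cancel.
Column A: x×3 + 30820×2.71 + (z_c − 30820 − x)×3.25
Column B: 894×0 + 36220×2.86 + (z_c − 894 − 36220)×3.25
The z_c×3.25 term appears on both sides and cancels. Collect the known terms of each column as K = Σ(ρt)_known − 3.25 × (depth of known layers): K_A = 83522.2 − 3.25×30820 = −16642.8; K_B = 103589.2 − 3.25×(894 + 36220) = −17031.3.
Balance: K_A − x×(3.25 − 3) = K_B, so x = (K_A − K_B)/(3.25 − 3) = 388.5/0.25 = 1550 m.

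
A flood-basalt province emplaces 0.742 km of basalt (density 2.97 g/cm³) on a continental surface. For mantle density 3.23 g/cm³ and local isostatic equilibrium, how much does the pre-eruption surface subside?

Subaerial loading: s = t ρ_load / ρ_m.
s = 0.742 km × 2.97/3.23 = 0.682 km.

0.682 km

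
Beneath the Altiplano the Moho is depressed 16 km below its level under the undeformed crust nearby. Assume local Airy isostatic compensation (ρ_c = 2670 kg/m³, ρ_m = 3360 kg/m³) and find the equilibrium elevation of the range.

Balancing pressure at the compensation depth: ρ_c h = (ρ_m − ρ_c) r.
h = r (ρ_m − ρ_c) / ρ_c = 16 km × (3360 − 2670) / 2670 = 4.13 km.

4.13 km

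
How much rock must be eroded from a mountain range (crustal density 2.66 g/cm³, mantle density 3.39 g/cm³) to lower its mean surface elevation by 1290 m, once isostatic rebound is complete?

5990 m

Net drop Δ = e − u = e − e ρ_c/ρ_m = e (ρ_m − ρ_c)/ρ_m.
e = Δ ρ_m/(ρ_m − ρ_c) = 1290 m × 3.39/0.73 = 5990 m.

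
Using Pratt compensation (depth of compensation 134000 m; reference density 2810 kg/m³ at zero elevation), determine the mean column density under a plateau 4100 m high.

Pratt balance: ρ_ref D = ρ (D + h).
ρ = ρ_ref D/(D + h) = 2810 × 134000 m/(134000 m + 4100 m) = 2730 kg/m³.

2730 kg/m³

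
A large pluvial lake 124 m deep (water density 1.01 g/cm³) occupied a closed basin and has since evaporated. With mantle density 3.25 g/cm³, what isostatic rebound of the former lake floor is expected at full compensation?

38.5 m

u = d ρ_w/ρ_m = 124 m × 1.01/3.25 = 38.5 m.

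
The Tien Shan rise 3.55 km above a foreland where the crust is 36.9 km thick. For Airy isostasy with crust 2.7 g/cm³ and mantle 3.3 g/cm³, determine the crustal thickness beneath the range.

56.4 km

Root depth r = h ρ_c / (ρ_m − ρ_c) = 3.55 km × 2.7 / 0.6 = 15.97 km.
Total thickness = T + h + r = 36.9 km + 3.55 km + 15.97 km = 56.4 km.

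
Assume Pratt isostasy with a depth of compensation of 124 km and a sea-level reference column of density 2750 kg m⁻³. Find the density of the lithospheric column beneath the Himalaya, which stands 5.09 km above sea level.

Pratt balance: ρ_ref D = ρ (D + h).
ρ = ρ_ref D/(D + h) = 2750 × 124 km/(124 km + 5.09 km) = 2640 kg m⁻³.

2640 kg m⁻³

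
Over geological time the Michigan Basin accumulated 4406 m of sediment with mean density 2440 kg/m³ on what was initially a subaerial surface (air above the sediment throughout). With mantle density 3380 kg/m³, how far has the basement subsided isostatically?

3180 m

Subaerial load: s = t ρ_sed / ρ_m = 4406 m × 2440/3380 = 3180 m.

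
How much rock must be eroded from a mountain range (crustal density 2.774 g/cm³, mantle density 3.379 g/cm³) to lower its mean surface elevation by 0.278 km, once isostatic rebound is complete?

1.55 km

Net drop Δ = e − u = e − e ρ_c/ρ_m = e (ρ_m − ρ_c)/ρ_m.
e = Δ ρ_m/(ρ_m − ρ_c) = 0.278 km × 3.379/0.605 = 1.55 km.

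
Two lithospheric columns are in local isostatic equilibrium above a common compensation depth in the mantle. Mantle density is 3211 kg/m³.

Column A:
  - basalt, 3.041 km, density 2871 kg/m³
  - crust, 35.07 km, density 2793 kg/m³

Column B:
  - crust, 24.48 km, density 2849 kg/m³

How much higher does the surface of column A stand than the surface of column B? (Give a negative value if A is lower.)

For any compensation level in the mantle, the mantle terms cancel and isostasy reduces to e = (Σt_A − Σt_B) − (Σ(ρt)_A − Σ(ρt)_B) / ρ_m.
Σt_A = 38.111 km; Σt_B = 24.48 km; Σ(ρt)_A = 106681.221; Σ(ρt)_B = 69743.52 (in km·kg/m³).
e = (38.111 − 24.48) − (106681.221 − 69743.52) / 3211 = 2.13 km.

2.13 km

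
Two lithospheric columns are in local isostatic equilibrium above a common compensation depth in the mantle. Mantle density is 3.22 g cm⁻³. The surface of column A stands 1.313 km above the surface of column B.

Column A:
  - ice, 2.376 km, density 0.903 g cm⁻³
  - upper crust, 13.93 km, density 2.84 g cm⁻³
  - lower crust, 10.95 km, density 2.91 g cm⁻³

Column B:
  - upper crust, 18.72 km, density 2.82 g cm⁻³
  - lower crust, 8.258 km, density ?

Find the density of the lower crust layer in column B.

Take the compensation level at the base of the deeper column (depth z_c below the surface of column A) and equate Σ ρ_i t_i down to z_c; mantle fills any gap and the z_c terms cancel.
Column A: 2.376×0.903 + 13.93×2.84 + 10.95×2.91 + (z_c − 27.256)×3.22
Column B: 1.313×0 + 18.72×2.82 + 8.258×ρ + (z_c − 1.313 − 26.978)×3.22
The z_c×3.22 term appears on both sides and cancels. Collect the known terms of each column as K = Σ(ρt)_known − 3.22 × (depth of known layers): K_A = 73.571228 − 3.22×27.256 = −14.193092; K_B = 52.7904 − 3.22×(1.313 + 26.978) = −38.30662.
Balance: K_A = K_B + 8.258×ρ, so ρ = (K_A − K_B)/8.258 = 24.1135/8.258 = 2.92 g cm⁻³.

2.92 g cm⁻³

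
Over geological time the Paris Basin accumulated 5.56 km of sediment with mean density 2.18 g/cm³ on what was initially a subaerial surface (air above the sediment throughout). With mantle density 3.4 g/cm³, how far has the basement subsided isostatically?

3.56 km

Subaerial load: s = t ρ_sed / ρ_m = 5.56 km × 2.18/3.4 = 3.56 km.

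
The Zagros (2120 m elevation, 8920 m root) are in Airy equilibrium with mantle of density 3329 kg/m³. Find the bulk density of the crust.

2690 kg/m³

ρ_c h = (ρ_m − ρ_c) r → ρ_c (h + r) = ρ_m r → ρ_c = ρ_m r / (h + r).
ρ_c = 3329 × 8920 m / (2120 m + 8920 m) = 2690 kg/m³.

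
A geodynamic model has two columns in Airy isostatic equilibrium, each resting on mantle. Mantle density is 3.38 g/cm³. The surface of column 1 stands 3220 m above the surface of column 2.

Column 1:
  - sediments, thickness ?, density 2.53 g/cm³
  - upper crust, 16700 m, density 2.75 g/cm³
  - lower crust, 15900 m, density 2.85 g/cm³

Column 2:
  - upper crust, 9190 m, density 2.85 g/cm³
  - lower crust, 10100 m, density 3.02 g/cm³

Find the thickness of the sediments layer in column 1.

520 m

Take the compensation level at the base of the deeper column (depth z_c below the surface of column 1) and equate Σ ρ_i t_i down to z_c; mantle fills any gap and the z_c terms cancel.
Column 1: x×2.53 + 16700×2.75 + 15900×2.85 + (z_c − 32600 − x)×3.38
Column 2: 3220×0 + 9190×2.85 + 10100×3.02 + (z_c − 3220 − 19290)×3.38
The z_c×3.38 term appears on both sides and cancels. Collect the known terms of each column as K = Σ(ρt)_known − 3.38 × (depth of known layers): K_1 = 91240 − 3.38×32600 = −18948; K_2 = 56693.5 − 3.38×(3220 + 19290) = −19390.3.
Balance: K_1 − x×(3.38 − 2.53) = K_2, so x = (K_1 − K_2)/(3.38 − 2.53) = 442.3/0.85 = 520 m.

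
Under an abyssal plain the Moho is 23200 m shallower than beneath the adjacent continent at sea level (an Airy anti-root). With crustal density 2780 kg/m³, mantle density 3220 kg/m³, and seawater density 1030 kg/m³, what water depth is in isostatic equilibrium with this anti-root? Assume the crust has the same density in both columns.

Replacing a thickness d of crust by seawater at the top must be balanced by replacing crust with mantle at the base: d (ρ_c − ρ_w) = a (ρ_m − ρ_c).
d = a (ρ_m − ρ_c)/(ρ_c − ρ_w) = 23200 m × 440/1750 = 5830 m.

5830 m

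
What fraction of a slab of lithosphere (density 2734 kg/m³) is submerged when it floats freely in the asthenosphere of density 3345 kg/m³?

81.7%

Submerged fraction = ρ_obj/ρ_fluid = 2734/3345 = 81.7%.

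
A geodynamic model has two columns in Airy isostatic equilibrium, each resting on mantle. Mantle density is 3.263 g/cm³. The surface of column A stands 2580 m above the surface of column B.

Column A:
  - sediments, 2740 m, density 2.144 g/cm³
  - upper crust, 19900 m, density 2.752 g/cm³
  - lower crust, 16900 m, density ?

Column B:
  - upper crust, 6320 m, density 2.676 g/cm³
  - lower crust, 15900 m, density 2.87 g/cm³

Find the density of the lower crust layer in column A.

Take the compensation level at the base of the deeper column (depth z_c below the surface of column A) and equate Σ ρ_i t_i down to z_c; mantle fills any gap and the z_c terms cancel.
Column A: 2740×2.144 + 19900×2.752 + 16900×ρ + (z_c − 39540)×3.263
Column B: 2580×0 + 6320×2.676 + 15900×2.87 + (z_c − 2580 − 22220)×3.263
The z_c×3.263 term appears on both sides and cancels. Collect the known terms of each column as K = Σ(ρt)_known − 3.263 × (depth of known layers): K_A = 60639.36 − 3.263×39540 = −68379.66; K_B = 62545.32 − 3.263×(2580 + 22220) = −18377.08.
Balance: K_A + 16900×ρ = K_B, so ρ = (K_B − K_A)/16900 = 50002.6/16900 = 2.96 g/cm³.

2.96 g/cm³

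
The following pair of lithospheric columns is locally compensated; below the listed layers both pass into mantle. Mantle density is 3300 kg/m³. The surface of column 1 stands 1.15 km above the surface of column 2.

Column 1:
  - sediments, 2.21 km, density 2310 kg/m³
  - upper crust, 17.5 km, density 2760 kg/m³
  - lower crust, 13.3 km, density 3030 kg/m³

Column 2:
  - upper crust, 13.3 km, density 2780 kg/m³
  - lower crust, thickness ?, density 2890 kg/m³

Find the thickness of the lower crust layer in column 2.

Take the compensation level at the base of the deeper column (depth z_c below the surface of column 1) and equate Σ ρ_i t_i down to z_c; mantle fills any gap and the z_c terms cancel.
Column 1: 2.21×2310 + 17.5×2760 + 13.3×3030 + (z_c − 33.01)×3300
Column 2: 1.15×0 + 13.3×2780 + x×2890 + (z_c − 1.15 − 13.3 − x)×3300
The z_c×3300 term appears on both sides and cancels. Collect the known terms of each column as K = Σ(ρt)_known − 3300 × (depth of known layers): K_1 = 93704.1 − 3300×33.01 = −15228.9; K_2 = 36974 − 3300×(1.15 + 13.3) = −10711.
Balance: K_1 = K_2 − x×(3300 − 2890), so x = (K_2 − K_1)/(3300 − 2890) = 4517.9/410 = 11 km.

11 km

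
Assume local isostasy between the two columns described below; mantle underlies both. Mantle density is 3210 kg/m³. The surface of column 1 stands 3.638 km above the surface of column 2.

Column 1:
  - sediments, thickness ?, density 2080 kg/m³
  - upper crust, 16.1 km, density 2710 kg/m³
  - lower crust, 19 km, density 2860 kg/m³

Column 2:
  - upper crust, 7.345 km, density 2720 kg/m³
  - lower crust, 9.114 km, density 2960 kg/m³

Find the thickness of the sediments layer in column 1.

2.53 km

Take the compensation level at the base of the deeper column (depth z_c below the surface of column 1) and equate Σ ρ_i t_i down to z_c; mantle fills any gap and the z_c terms cancel.
Column 1: x×2080 + 16.1×2710 + 19×2860 + (z_c − 35.1 − x)×3210
Column 2: 3.638×0 + 7.345×2720 + 9.114×2960 + (z_c − 3.638 − 16.459)×3210
The z_c×3210 term appears on both sides and cancels. Collect the known terms of each column as K = Σ(ρt)_known − 3210 × (depth of known layers): K_1 = 97971 − 3210×35.1 = −14700; K_2 = 46955.84 − 3210×(3.638 + 16.459) = −17555.53.
Balance: K_1 − x×(3210 − 2080) = K_2, so x = (K_1 − K_2)/(3210 − 2080) = 2855.53/1130 = 2.53 km.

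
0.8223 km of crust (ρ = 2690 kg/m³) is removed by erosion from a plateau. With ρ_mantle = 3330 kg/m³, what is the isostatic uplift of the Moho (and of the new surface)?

Unloading: uplift u = e ρ_c/ρ_m = 0.8223 km × 2690/3330 = 0.664 km.

0.664 km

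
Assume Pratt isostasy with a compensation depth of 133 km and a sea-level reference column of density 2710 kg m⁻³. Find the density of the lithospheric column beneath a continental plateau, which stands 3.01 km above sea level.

2650 kg m⁻³

Pratt balance: ρ_ref D = ρ (D + h).
ρ = ρ_ref D/(D + h) = 2710 × 133 km/(133 km + 3.01 km) = 2650 kg m⁻³.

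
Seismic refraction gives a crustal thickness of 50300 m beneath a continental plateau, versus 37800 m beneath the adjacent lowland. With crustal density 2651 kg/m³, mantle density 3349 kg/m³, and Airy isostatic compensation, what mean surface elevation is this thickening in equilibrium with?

Excess crust Δ = 50300 m − 37800 m = 12500 m, split between elevation h and root r with h + r = Δ.
Airy balance ρ_c h = (ρ_m − ρ_c) r gives r = h ρ_c/(ρ_m − ρ_c), so h (1 + ρ_c/(ρ_m − ρ_c)) = Δ, i.e. h = Δ (ρ_m − ρ_c)/ρ_m.
h = 12500 m × 698/3349 = 2610 m.

2610 m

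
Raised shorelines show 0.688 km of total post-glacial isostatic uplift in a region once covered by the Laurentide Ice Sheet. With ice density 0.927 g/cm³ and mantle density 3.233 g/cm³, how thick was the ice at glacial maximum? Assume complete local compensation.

u = t ρ_ice/ρ_m → t = u ρ_m/ρ_ice = 0.688 km × 3.233/0.927 = 2.4 km.

2.4 km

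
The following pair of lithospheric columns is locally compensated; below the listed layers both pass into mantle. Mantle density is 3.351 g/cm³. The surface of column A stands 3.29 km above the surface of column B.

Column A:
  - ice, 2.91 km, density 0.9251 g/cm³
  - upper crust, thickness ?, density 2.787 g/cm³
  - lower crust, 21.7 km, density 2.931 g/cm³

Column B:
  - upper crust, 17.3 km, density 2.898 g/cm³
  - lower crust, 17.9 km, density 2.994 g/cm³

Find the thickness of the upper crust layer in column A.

Take the compensation level at the base of the deeper column (depth z_c below the surface of column A) and equate Σ ρ_i t_i down to z_c; mantle fills any gap and the z_c terms cancel.
Column A: 2.91×0.9251 + x×2.787 + 21.7×2.931 + (z_c − 24.61 − x)×3.351
Column B: 3.29×0 + 17.3×2.898 + 17.9×2.994 + (z_c − 3.29 − 35.2)×3.351
The z_c×3.351 term appears on both sides and cancels. Collect the known terms of each column as K = Σ(ρt)_known − 3.351 × (depth of known layers): K_A = 66.294741 − 3.351×24.61 = −16.173369; K_B = 103.728 − 3.351×(3.29 + 35.2) = −25.25199.
Balance: K_A − x×(3.351 − 2.787) = K_B, so x = (K_A − K_B)/(3.351 − 2.787) = 9.07862/0.564 = 16.1 km.

16.1 km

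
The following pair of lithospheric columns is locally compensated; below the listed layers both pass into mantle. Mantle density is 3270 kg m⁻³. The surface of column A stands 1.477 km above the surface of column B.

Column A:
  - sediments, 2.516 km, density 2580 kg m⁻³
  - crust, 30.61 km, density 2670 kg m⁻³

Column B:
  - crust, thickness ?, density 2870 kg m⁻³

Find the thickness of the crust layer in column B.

38.2 km

Take the compensation level at the base of the deeper column (depth z_c below the surface of column A) and equate Σ ρ_i t_i down to z_c; mantle fills any gap and the z_c terms cancel.
Column A: 2.516×2580 + 30.61×2670 + (z_c − 33.126)×3270
Column B: 1.477×0 + x×2870 + (z_c − 1.477 − 0 − x)×3270
The z_c×3270 term appears on both sides and cancels. Collect the known terms of each column as K = Σ(ρt)_known − 3270 × (depth of known layers): K_A = 88219.98 − 3270×33.126 = −20102.04; K_B = 0 − 3270×(1.477 + 0) = −4829.79.
Balance: K_A = K_B − x×(3270 − 2870), so x = (K_B − K_A)/(3270 − 2870) = 15272.2/400 = 38.2 km.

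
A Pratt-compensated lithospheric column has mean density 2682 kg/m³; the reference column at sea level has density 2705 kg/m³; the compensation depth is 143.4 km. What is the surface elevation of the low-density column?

ρ_ref D = ρ (D + h) → h = D (ρ_ref − ρ)/ρ.
h = 143.4 km × (2705 − 2682)/2682 = 1.23 km.

1.23 km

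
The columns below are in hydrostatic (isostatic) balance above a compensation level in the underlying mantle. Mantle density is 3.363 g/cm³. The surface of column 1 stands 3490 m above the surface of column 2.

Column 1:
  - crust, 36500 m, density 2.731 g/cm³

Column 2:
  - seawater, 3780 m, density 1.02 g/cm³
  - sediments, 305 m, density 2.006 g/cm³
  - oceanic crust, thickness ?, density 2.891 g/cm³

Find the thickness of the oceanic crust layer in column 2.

Take the compensation level at the base of the deeper column (depth z_c below the surface of column 1) and equate Σ ρ_i t_i down to z_c; mantle fills any gap and the z_c terms cancel.
Column 1: 36500×2.731 + (z_c − 36500)×3.363
Column 2: 3490×0 + 3780×1.02 + 305×2.006 + x×2.891 + (z_c − 3490 − 4085 − x)×3.363
The z_c×3.363 term appears on both sides and cancels. Collect the known terms of each column as K = Σ(ρt)_known − 3.363 × (depth of known layers): K_1 = 99681.5 − 3.363×36500 = −23068; K_2 = 4467.43 − 3.363×(3490 + 4085) = −21007.295.
Balance: K_1 = K_2 − x×(3.363 − 2.891), so x = (K_2 − K_1)/(3.363 − 2.891) = 2060.7/0.472 = 4370 m.

4370 m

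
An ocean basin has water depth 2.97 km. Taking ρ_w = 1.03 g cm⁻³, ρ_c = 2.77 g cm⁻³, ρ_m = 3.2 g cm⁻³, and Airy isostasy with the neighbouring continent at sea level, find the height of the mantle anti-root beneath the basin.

Equating mass per unit area of the two columns: replacing crust with seawater at the top is compensated by replacing crust with mantle at the base: d (ρ_c − ρ_w) = a (ρ_m − ρ_c).
a = d (ρ_c − ρ_w)/(ρ_m − ρ_c) = 2.97 km × 1.74/0.43 = 12 km.

12 km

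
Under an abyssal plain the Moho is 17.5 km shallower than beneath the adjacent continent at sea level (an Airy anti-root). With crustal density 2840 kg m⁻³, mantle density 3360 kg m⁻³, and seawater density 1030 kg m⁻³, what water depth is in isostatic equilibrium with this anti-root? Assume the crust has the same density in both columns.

5.03 km

Replacing a thickness d of crust by seawater at the top must be balanced by replacing crust with mantle at the base: d (ρ_c − ρ_w) = a (ρ_m − ρ_c).
d = a (ρ_m − ρ_c)/(ρ_c − ρ_w) = 17.5 km × 520/1810 = 5.03 km.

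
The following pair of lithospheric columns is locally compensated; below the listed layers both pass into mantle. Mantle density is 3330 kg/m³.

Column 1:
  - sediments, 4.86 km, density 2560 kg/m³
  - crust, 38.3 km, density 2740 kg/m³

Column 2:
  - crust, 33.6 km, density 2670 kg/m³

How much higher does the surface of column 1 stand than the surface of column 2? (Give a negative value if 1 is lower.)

1.25 km

For any compensation level in the mantle, the mantle terms cancel and isostasy reduces to e = (Σt_1 − Σt_2) − (Σ(ρt)_1 − Σ(ρt)_2) / ρ_m.
Σt_1 = 43.16 km; Σt_2 = 33.6 km; Σ(ρt)_1 = 117383.6; Σ(ρt)_2 = 89712 (in km·kg/m³).
e = (43.16 − 33.6) − (117383.6 − 89712) / 3330 = 1.25 km.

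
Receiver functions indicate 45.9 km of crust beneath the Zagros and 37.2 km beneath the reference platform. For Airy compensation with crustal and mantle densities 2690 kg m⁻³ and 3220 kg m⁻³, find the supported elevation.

1.43 km

Excess crust Δ = 45.9 km − 37.2 km = 8.7 km, split between elevation h and root r with h + r = Δ.
Airy balance ρ_c h = (ρ_m − ρ_c) r gives r = h ρ_c/(ρ_m − ρ_c), so h (1 + ρ_c/(ρ_m − ρ_c)) = Δ, i.e. h = Δ (ρ_m − ρ_c)/ρ_m.
h = 8.7 km × 530/3220 = 1.43 km.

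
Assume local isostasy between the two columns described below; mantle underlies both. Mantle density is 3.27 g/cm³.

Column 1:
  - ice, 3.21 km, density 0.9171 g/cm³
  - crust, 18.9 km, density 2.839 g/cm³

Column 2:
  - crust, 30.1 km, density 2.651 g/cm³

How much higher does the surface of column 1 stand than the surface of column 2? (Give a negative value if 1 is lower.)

For any compensation level in the mantle, the mantle terms cancel and isostasy reduces to e = (Σt_1 − Σt_2) − (Σ(ρt)_1 − Σ(ρt)_2) / ρ_m.
Σt_1 = 22.11 km; Σt_2 = 30.1 km; Σ(ρt)_1 = 56.600991; Σ(ρt)_2 = 79.7951 (in km·g/cm³).
e = (22.11 − 30.1) − (56.600991 − 79.7951) / 3.27 = −0.897 km.

−0.897 km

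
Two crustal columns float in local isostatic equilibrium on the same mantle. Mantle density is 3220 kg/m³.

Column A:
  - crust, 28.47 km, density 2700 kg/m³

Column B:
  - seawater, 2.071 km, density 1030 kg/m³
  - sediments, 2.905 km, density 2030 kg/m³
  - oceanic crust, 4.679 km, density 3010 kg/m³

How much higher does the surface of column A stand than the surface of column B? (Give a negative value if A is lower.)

For any compensation level in the mantle, the mantle terms cancel and isostasy reduces to e = (Σt_A − Σt_B) − (Σ(ρt)_A − Σ(ρt)_B) / ρ_m.
Σt_A = 28.47 km; Σt_B = 9.655 km; Σ(ρt)_A = 76869; Σ(ρt)_B = 22114.07 (in km·kg/m³).
e = (28.47 − 9.655) − (76869 − 22114.07) / 3220 = 1.81 km.

1.81 km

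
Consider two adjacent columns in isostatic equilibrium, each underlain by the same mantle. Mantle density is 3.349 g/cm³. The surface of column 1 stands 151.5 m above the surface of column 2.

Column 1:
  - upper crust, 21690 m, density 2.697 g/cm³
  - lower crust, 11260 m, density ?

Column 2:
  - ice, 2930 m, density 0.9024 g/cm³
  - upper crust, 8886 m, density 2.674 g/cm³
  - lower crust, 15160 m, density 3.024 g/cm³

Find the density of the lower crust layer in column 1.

2.95 g/cm³

Take the compensation level at the base of the deeper column (depth z_c below the surface of column 1) and equate Σ ρ_i t_i down to z_c; mantle fills any gap and the z_c terms cancel.
Column 1: 21690×2.697 + 11260×ρ + (z_c − 32950)×3.349
Column 2: 151.5×0 + 2930×0.9024 + 8886×2.674 + 15160×3.024 + (z_c − 151.5 − 26976)×3.349
The z_c×3.349 term appears on both sides and cancels. Collect the known terms of each column as K = Σ(ρt)_known − 3.349 × (depth of known layers): K_1 = 58497.93 − 3.349×32950 = −51851.62; K_2 = 72249.036 − 3.349×(151.5 + 26976) = −18600.9615.
Balance: K_1 + 11260×ρ = K_2, so ρ = (K_2 − K_1)/11260 = 33250.7/11260 = 2.95 g/cm³.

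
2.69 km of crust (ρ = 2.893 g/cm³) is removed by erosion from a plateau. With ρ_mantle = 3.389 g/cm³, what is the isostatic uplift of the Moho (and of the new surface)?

2.3 km

Unloading: uplift u = e ρ_c/ρ_m = 2.69 km × 2.893/3.389 = 2.3 km.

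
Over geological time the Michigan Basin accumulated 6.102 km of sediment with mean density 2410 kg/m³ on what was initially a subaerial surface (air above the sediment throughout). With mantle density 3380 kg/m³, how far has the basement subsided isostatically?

Subaerial load: s = t ρ_sed / ρ_m = 6.102 km × 2410/3380 = 4.35 km.

4.35 km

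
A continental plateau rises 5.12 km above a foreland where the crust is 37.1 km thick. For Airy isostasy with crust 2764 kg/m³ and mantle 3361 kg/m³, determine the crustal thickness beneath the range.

65.9 km

Root depth r = h ρ_c / (ρ_m − ρ_c) = 5.12 km × 2764 / 597 = 23.7 km.
Total thickness = T + h + r = 37.1 km + 5.12 km + 23.7 km = 65.9 km.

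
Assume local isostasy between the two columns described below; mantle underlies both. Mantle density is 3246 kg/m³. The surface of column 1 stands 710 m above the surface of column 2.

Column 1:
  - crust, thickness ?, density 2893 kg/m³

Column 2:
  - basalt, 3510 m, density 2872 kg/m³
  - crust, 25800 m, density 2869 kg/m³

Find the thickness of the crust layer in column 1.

Take the compensation level at the base of the deeper column (depth z_c below the surface of column 1) and equate Σ ρ_i t_i down to z_c; mantle fills any gap and the z_c terms cancel.
Column 1: x×2893 + (z_c − 0 − x)×3246
Column 2: 710×0 + 3510×2872 + 25800×2869 + (z_c − 710 − 29310)×3246
The z_c×3246 term appears on both sides and cancels. Collect the known terms of each column as K = Σ(ρt)_known − 3246 × (depth of known layers): K_1 = 0 − 3246×0 = 0; K_2 = 84100920 − 3246×(710 + 29310) = −13344000.
Balance: K_1 − x×(3246 − 2893) = K_2, so x = (K_1 − K_2)/(3246 − 2893) = 13344000/353 = 37800 m.

37800 m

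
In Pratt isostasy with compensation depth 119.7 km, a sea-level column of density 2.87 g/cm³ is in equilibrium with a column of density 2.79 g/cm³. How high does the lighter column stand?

ρ_ref D = ρ (D + h) → h = D (ρ_ref − ρ)/ρ.
h = 119.7 km × (2.87 − 2.79)/2.79 = 3.43 km.

3.43 km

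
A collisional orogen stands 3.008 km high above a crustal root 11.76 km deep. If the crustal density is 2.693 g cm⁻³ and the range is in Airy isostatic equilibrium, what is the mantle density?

Airy balance: ρ_c h = (ρ_m − ρ_c) r → ρ_m = ρ_c (1 + h/r).
ρ_m = 2.693 × (1 + 3.008 km/11.76 km) = 3.38 g cm⁻³.

3.38 g cm⁻³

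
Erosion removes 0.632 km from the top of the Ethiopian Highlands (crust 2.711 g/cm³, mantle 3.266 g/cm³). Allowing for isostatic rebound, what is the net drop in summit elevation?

Rebound u = e ρ_c/ρ_m = 0.632 km × 2.711/3.266 = 0.5246 km.
Net surface drop = e − u = 0.632 km − 0.5246 km = e (ρ_m − ρ_c)/ρ_m = 0.107 km.

0.107 km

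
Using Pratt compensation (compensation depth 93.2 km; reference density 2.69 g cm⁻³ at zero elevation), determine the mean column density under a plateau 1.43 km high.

2.65 g cm⁻³

Pratt balance: ρ_ref D = ρ (D + h).
ρ = ρ_ref D/(D + h) = 2.69 × 93.2 km/(93.2 km + 1.43 km) = 2.65 g cm⁻³.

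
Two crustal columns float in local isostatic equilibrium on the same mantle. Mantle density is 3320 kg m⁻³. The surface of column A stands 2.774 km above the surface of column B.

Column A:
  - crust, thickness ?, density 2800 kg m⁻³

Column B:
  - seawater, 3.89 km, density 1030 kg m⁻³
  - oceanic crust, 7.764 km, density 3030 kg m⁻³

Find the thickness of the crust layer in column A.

39.2 km

Take the compensation level at the base of the deeper column (depth z_c below the surface of column A) and equate Σ ρ_i t_i down to z_c; mantle fills any gap and the z_c terms cancel.
Column A: x×2800 + (z_c − 0 − x)×3320
Column B: 2.774×0 + 3.89×1030 + 7.764×3030 + (z_c − 2.774 − 11.654)×3320
The z_c×3320 term appears on both sides and cancels. Collect the known terms of each column as K = Σ(ρt)_known − 3320 × (depth of known layers): K_A = 0 − 3320×0 = 0; K_B = 27531.62 − 3320×(2.774 + 11.654) = −20369.34.
Balance: K_A − x×(3320 − 2800) = K_B, so x = (K_A − K_B)/(3320 − 2800) = 20369.3/520 = 39.2 km.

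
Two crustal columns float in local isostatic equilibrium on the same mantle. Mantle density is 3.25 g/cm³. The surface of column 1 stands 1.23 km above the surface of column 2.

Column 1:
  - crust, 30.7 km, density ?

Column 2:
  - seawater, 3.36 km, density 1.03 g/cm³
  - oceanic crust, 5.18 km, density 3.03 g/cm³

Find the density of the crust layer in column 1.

2.84 g/cm³

Take the compensation level at the base of the deeper column (depth z_c below the surface of column 1) and equate Σ ρ_i t_i down to z_c; mantle fills any gap and the z_c terms cancel.
Column 1: 30.7×ρ + (z_c − 30.7)×3.25
Column 2: 1.23×0 + 3.36×1.03 + 5.18×3.03 + (z_c − 1.23 − 8.54)×3.25
The z_c×3.25 term appears on both sides and cancels. Collect the known terms of each column as K = Σ(ρt)_known − 3.25 × (depth of known layers): K_1 = 0 − 3.25×30.7 = −99.775; K_2 = 19.1562 − 3.25×(1.23 + 8.54) = −12.5963.
Balance: K_1 + 30.7×ρ = K_2, so ρ = (K_2 − K_1)/30.7 = 87.1787/30.7 = 2.84 g/cm³.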